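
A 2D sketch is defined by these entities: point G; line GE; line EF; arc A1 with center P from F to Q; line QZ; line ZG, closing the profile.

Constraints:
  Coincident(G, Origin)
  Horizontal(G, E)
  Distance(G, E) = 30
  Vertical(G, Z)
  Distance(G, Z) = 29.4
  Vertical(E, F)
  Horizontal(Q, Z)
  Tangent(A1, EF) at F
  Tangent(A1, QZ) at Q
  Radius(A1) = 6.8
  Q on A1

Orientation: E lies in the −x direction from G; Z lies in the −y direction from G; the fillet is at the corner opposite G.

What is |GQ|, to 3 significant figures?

37.5

G is at the origin; GE is horizontal with |GE| = 30.0 and E on the −x side, so E = (-30.0, 0.00). G and Z share the same x with |GZ| = 29.4 and Z on the −y side, so Z = (0.00, -29.4). The virtual corner opposite G is at (-30.0, -29.4). Tangency of A1 to EF means the radius PF is perpendicular to EF and since A1 is tangent to QZ there, PQ ⟂ QZ, with radius 6.8, so the center P sits 6.8 in from both sides at P = (-23.2, -22.6). That places the tangent points at F = (-30.0, -22.6) on EF and Q = (-23.2, -29.4) on QZ. Then |GQ| = |Q − G| = 37.5.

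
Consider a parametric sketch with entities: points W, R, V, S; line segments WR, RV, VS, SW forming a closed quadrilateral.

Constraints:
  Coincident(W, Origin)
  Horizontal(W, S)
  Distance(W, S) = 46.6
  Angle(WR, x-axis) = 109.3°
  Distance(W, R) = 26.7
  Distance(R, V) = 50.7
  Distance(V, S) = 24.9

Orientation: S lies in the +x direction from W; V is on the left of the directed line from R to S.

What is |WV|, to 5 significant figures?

48.484

W is at the origin; WS is horizontal with |WS| = 46.6 and S in +x, so S = (46.6, 0). WR runs at 109.3° with |WR| = 26.7, so R = (-8.8247, 25.199). V is determined by |RV| = 50.7 and |VS| = 24.9 together: it lies at the intersection of circle(R, 50.7) and circle(S, 24.9). With |RS| = 60.884, the foot of the radical line on RS is 46.460 from R and the perpendicular offset is √(50.7² − 46.460²) = 20.297. Taking the left-of-RS solution: V = (41.870, 24.447).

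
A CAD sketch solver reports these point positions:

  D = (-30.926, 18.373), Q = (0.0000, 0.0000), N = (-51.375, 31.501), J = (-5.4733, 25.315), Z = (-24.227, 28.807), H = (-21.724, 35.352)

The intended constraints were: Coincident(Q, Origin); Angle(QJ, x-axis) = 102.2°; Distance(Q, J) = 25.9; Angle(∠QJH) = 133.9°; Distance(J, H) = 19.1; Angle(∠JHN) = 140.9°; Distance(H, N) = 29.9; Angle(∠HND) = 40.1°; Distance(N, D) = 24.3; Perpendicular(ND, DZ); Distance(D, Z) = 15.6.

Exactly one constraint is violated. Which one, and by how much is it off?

Distance(D, Z) = 15.6 — off by 3.20.

Q = (0.00, 0.00) ✓; QJ at 102.2° ✓; |QJ| = 25.90 ✓; ∠QJH = 133.9° ✓; |JH| = 19.10 ✓; ∠JHN = 140.9° ✓; |HN| = 29.90 ✓; ∠HND = 40.10° ✓; |ND| = 24.30 ✓; ∠(ND, DZ) = 90.00° ✓; |DZ| = 12.40 ✗.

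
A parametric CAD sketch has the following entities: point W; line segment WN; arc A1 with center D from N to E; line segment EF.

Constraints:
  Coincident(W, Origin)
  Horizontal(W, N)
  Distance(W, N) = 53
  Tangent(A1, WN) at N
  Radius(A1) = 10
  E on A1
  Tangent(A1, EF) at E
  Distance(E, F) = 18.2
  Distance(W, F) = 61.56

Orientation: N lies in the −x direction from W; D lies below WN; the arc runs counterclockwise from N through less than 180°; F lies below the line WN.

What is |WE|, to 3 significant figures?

63.6

Checks: |DE| = 10.00 ✓; ∠(DE, EF) = 90.00° ✓; |EF| = 18.20 ✓; |WF| = 61.56 ✓.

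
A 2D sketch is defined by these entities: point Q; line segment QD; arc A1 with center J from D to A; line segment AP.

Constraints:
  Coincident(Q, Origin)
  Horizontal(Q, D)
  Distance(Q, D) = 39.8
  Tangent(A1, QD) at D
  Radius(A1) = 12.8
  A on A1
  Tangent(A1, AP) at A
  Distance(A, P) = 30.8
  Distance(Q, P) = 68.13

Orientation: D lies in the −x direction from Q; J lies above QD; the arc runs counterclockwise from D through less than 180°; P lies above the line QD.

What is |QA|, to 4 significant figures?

37.60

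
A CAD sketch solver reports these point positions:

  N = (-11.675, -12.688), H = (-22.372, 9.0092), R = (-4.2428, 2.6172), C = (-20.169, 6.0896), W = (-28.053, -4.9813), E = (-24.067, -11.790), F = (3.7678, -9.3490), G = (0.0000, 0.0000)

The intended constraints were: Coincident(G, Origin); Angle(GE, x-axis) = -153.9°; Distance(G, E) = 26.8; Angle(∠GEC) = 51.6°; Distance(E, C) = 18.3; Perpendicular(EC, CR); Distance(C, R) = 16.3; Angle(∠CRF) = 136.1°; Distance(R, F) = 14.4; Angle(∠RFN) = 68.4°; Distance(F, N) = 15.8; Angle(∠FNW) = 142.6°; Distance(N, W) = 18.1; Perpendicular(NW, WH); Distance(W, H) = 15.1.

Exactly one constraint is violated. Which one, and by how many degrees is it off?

Perpendicular(NW, WH) — off by 3.10°.

G = (0.00, 0.00) ✓; GE at -153.9° ✓; |GE| = 26.80 ✓; ∠GEC = 51.60° ✓; |EC| = 18.30 ✓; ∠(EC, CR) = 90.00° ✓; |CR| = 16.30 ✓; ∠CRF = 136.1° ✓; |RF| = 14.40 ✓; ∠RFN = 68.40° ✓; |FN| = 15.80 ✓; ∠FNW = 142.6° ✓; |NW| = 18.10 ✓; ∠(NW, WH) = 86.90° ✗; |WH| = 15.10 ✓.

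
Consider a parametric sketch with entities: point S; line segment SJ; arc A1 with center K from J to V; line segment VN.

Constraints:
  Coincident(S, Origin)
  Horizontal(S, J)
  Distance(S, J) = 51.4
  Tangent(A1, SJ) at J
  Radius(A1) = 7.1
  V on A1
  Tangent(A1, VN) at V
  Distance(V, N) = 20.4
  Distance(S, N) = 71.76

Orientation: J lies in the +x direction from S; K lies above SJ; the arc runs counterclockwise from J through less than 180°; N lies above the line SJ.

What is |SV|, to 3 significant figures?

57.3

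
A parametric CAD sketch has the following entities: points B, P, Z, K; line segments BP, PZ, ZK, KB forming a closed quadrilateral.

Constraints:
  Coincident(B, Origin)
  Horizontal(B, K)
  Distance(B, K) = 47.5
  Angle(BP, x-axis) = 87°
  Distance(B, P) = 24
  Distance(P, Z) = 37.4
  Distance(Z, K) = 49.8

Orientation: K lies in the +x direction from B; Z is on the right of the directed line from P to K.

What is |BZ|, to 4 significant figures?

13.40

Checks: |PZ| = 37.40 ✓; |ZK| = 49.80 ✓.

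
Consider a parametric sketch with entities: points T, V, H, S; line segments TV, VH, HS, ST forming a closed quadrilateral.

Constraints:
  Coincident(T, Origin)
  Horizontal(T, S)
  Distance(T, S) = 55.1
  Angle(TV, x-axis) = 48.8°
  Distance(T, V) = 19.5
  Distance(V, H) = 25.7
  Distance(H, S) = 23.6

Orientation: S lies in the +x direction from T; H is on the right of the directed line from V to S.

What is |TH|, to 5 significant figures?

31.795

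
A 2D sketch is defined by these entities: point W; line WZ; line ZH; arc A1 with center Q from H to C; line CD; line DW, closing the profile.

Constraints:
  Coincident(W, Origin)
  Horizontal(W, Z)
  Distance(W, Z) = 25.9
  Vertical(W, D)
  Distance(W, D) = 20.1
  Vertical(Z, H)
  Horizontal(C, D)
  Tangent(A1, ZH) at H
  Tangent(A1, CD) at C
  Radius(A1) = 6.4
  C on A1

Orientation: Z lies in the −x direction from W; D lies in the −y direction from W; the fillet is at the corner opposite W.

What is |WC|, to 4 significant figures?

28.00

The virtual corner opposite W is at (-25.90, -20.10). Tangency of A1 to ZH means the radius QH is perpendicular to ZH and the tangent condition forces QC to be normal to CD, with radius 6.4, so the center Q sits 6.4 in from both sides at Q = (-19.50, -13.70). That places the tangent points at H = (-25.90, -13.70) on ZH and C = (-19.50, -20.10) on CD. Then |WC| = |C − W| = 28.00.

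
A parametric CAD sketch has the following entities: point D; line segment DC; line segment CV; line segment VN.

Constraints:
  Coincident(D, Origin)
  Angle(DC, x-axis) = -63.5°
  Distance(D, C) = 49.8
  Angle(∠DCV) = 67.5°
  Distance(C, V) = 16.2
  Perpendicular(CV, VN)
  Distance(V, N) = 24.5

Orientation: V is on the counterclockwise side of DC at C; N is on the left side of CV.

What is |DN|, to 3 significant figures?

21.7

D is at the origin; DC runs at -63.5° with length 49.8, so C = 49.8·(cos -63.5°, sin -63.5°) = (22.2, -44.6). ∠DCV = 67.5°, so CV runs at -63.5° + (180° − 67.5°) = 49.0° from the x-axis; with |CV| = 16.2, V = C + 16.2·(cos 49.0°, sin 49.0°) = (32.8, -32.3). CV ⟂ VN; with |VN| = 24.5 on the left of CV, N = V + 24.5·(-0.755, 0.656) = (14.4, -16.3). Then |DN| = |N − D| = 21.7.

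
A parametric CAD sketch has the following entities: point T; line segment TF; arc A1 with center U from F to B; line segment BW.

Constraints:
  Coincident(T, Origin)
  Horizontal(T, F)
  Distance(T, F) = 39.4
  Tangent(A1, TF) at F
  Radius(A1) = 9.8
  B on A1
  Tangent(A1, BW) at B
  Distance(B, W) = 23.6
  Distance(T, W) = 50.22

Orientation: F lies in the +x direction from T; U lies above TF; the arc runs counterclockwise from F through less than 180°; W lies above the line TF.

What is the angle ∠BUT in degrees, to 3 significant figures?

164°

T is at the origin; TF is horizontal with |TF| = 39.4 and F on the +x side, so F = (39.4, 0.00). A1 meets TF tangentially, so UF is at right angles to TF, so U = F + (0, 9.8) = (39.4, 9.80). Since UB ⟂ BW (tangency), |UW| = √(9.8² + 23.6²) = 25.6 regardless of where B sits on A1. So W lies on both circle(T, 50.22) and circle(U, 25.6); the above-TF intersection is W = (35.9, 35.1). B is the foot of the tangent from W: B = (47.9, 14.8).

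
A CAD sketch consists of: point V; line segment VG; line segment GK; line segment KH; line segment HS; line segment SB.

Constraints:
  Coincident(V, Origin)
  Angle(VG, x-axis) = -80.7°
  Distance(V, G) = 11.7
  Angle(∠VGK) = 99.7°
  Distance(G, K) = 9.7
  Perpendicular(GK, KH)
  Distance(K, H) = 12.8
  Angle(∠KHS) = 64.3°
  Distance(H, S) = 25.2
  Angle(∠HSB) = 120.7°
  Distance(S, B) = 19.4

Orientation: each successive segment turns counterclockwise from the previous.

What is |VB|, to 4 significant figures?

31.66

V is at the origin; VG runs at -80.7° with length 11.7, so G = (1.891, -11.55). ∠VGK = 99.7° gives GK at -0.4000° from the x-axis; with |GK| = 9.7, K = (11.59, -11.61). GK is perpendicular to KH, so KH runs at 89.60°; with |KH| = 12.8, H = (11.68, 1.186). ∠KHS = 64.3° gives HS at -154.7° from the x-axis; with |HS| = 25.2, S = (-11.10, -9.584). ∠HSB = 120.7° gives SB at -95.40° from the x-axis; with |SB| = 19.4, B = (-12.93, -28.90). Then |VB| = |B − V| = 31.66.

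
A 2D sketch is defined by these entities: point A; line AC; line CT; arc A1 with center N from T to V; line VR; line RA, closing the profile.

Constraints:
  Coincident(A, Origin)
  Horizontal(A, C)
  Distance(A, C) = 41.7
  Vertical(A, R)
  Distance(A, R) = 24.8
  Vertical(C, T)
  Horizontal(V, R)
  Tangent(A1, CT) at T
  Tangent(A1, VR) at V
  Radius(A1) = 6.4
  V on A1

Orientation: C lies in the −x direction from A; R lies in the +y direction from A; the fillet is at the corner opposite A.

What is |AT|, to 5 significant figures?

45.579

A is at the origin; A and C share the same y with |AC| = 41.7 and C on the −x side, so C = (-41.700, 0.0000). AR is vertical with |AR| = 24.8 and R on the +y side, so R = (0.0000, 24.800). The virtual corner opposite A is at (-41.700, 24.800). Tangency of A1 to CT means the radius NT is perpendicular to CT and the tangent condition forces NV to be normal to VR, with radius 6.4, so the center N sits 6.4 in from both sides at N = (-35.300, 18.400). That places the tangent points at T = (-41.700, 18.400) on CT and V = (-35.300, 24.800) on VR. Then |AT| = |T − A| = 45.579.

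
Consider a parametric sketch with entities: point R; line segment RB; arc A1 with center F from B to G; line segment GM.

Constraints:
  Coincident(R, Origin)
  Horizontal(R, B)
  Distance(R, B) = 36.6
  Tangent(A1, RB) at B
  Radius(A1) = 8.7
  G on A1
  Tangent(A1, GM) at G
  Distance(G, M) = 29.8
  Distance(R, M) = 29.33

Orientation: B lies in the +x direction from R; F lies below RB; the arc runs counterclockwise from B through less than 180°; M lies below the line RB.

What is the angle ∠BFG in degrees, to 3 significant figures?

52.3°

Checks: |FG| = 8.700 ✓; ∠(FG, GM) = 90.00° ✓; |GM| = 29.80 ✓; |RM| = 29.33 ✓.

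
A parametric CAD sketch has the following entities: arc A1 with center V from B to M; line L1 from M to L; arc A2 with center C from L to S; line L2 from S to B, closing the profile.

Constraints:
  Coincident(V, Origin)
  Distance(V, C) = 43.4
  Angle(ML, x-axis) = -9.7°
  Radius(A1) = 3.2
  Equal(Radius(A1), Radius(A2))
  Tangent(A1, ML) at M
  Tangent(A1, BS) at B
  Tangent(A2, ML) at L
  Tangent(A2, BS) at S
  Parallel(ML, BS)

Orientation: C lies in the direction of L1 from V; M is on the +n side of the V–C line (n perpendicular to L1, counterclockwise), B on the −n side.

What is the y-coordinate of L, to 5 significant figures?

-4.1582

Tangency of A1 to both parallel lines with radius 3.2 puts M and B at V ± 3.2·n: M = (0.53917, 3.1543), B = (-0.53917, -3.1543). Equal radii place L and S the same way about C: L = C + 3.2·n = (43.319, -4.1582), S = C − 3.2·n = (42.240, -10.467). So L.y = -4.1582.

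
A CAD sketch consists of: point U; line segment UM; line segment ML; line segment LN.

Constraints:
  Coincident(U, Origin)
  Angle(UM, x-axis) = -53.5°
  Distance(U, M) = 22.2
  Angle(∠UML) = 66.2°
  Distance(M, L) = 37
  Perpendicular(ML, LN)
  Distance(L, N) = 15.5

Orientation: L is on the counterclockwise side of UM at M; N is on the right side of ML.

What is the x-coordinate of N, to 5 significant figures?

45.001

∠UML = 66.2°, so ML runs at -53.5° + (180° − 66.2°) = 60.300° from the x-axis; with |ML| = 37.0, L = M + 37.0·(cos 60.300°, sin 60.300°) = (31.537, 14.294). ML is perpendicular to LN; with |LN| = 15.5 on the right of ML, N = L + 15.5·(0.86863, -0.49546) = (45.001, 6.6141). So N.x = 45.001.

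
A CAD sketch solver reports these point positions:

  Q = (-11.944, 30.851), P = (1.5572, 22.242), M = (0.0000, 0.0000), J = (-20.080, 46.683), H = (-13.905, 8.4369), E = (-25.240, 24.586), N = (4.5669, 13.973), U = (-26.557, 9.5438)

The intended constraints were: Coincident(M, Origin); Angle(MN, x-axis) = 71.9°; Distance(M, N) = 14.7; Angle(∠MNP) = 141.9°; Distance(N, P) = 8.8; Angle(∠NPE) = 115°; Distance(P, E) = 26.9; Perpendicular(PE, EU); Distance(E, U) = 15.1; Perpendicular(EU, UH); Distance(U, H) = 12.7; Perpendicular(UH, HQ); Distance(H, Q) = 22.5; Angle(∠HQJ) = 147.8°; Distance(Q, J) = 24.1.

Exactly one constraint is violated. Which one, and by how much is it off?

Distance(Q, J) = 24.1 — off by 6.30.

M = (0.00, 0.00) ✓; MN at 71.90° ✓; |MN| = 14.70 ✓; ∠MNP = 141.9° ✓; |NP| = 8.800 ✓; ∠NPE = 115.0° ✓; |PE| = 26.90 ✓; ∠(PE, EU) = 90.00° ✓; |EU| = 15.10 ✓; ∠(EU, UH) = 90.00° ✓; |UH| = 12.70 ✓; ∠(UH, HQ) = 90.00° ✓; |HQ| = 22.50 ✓; ∠HQJ = 147.8° ✓; |QJ| = 17.80 ✗.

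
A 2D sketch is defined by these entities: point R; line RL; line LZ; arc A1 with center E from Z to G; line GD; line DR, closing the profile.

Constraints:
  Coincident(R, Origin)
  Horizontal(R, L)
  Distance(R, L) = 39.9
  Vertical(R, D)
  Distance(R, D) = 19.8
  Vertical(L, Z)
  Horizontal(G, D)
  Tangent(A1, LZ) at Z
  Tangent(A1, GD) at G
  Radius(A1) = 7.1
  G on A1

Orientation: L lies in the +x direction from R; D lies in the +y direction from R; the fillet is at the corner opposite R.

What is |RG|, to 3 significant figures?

38.3

R is at the origin; RL is horizontal with |RL| = 39.9 and L on the +x side, so L = (39.9, 0.00). R and D share the same x with |RD| = 19.8 and D on the +y side, so D = (0.00, 19.8). The virtual corner opposite R is at (39.9, 19.8). A1 meets LZ tangentially, so EZ is at right angles to LZ and the tangent condition forces EG to be normal to GD, with radius 7.1, so the center E sits 7.1 in from both sides at E = (32.8, 12.7). That places the tangent points at Z = (39.9, 12.7) on LZ and G = (32.8, 19.8) on GD. Then |RG| = |G − R| = 38.3.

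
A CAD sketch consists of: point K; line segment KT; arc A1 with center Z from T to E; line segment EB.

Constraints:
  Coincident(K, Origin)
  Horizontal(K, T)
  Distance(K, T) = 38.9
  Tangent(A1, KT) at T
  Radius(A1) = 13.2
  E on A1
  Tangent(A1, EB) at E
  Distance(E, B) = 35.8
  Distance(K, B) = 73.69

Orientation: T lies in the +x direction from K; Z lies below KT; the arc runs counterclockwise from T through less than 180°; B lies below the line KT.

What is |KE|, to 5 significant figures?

37.940

Checks: |ZE| = 13.20 ✓; ∠(ZE, EB) = 90.00° ✓; |EB| = 35.80 ✓; |KB| = 73.69 ✓.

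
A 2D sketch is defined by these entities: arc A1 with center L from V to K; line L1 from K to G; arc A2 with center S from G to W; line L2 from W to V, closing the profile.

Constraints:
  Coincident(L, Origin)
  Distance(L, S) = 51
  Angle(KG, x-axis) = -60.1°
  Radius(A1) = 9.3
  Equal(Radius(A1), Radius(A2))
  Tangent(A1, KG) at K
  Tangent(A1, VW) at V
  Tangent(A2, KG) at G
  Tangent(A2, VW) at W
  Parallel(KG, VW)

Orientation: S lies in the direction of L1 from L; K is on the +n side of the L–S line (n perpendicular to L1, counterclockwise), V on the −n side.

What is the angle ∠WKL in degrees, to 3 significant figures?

70.0°

The slot axis is L1's direction at -60.1°, so u = (cos -60.1°, sin -60.1°) = (0.498, -0.867) and n = (−sin -60.1°, cos -60.1°) = (0.867, 0.498). L is at the origin and S lies 51.0 along u from L, so S = 51.0·u = (25.4, -44.2). Tangency of A1 to both parallel lines with radius 9.3 puts K and V at L ± 9.3·n: K = (8.06, 4.64), V = (-8.06, -4.64). Equal radii place G and W the same way about S: G = S + 9.3·n = (33.5, -39.6), W = S − 9.3·n = (17.4, -48.8). Then cos ∠WKL = KW·KL / (|KW||KL|), giving 70.0°.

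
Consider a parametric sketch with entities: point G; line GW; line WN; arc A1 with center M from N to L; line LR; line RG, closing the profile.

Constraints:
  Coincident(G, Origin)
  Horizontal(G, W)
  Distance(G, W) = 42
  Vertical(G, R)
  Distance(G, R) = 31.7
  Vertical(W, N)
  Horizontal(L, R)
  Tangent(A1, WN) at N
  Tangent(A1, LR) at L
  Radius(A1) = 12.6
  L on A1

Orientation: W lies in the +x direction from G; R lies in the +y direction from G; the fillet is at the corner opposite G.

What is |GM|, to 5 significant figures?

35.060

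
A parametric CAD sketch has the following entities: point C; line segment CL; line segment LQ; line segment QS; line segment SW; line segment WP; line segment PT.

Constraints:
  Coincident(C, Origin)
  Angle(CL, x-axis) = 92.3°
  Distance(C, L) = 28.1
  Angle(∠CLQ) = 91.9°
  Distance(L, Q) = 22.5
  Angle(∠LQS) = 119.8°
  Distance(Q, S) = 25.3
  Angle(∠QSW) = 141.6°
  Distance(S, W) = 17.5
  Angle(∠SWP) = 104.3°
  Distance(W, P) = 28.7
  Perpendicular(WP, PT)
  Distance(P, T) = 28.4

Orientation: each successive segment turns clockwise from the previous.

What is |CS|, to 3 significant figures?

36.5

C is at the origin; CL runs at 92.3° with length 28.1, so L = (-1.13, 28.1). ∠CLQ = 91.9° gives LQ at 4.20° from the x-axis; with |LQ| = 22.5, Q = (21.3, 29.7). ∠LQS = 119.8° gives QS at -56.0° from the x-axis; with |QS| = 25.3, S = (35.5, 8.75). Then |CS| = |S − C| = 36.5.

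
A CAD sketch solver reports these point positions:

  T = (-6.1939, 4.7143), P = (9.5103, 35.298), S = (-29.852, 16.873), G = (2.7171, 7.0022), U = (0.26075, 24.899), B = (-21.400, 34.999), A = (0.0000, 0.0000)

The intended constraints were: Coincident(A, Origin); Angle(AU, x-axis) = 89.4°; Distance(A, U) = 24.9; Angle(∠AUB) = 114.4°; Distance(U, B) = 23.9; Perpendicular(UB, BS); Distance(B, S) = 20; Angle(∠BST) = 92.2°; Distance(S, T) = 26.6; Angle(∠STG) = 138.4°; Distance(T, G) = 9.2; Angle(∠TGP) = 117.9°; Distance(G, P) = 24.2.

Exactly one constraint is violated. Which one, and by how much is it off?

Distance(G, P) = 24.2 — off by 4.90.

A = (0.00, 0.00) ✓; AU at 89.40° ✓; |AU| = 24.90 ✓; ∠AUB = 114.4° ✓; |UB| = 23.90 ✓; ∠(UB, BS) = 90.00° ✓; |BS| = 20.00 ✓; ∠BST = 92.20° ✓; |ST| = 26.60 ✓; ∠STG = 138.4° ✓; |TG| = 9.200 ✓; ∠TGP = 117.9° ✓; |GP| = 29.10 ✗.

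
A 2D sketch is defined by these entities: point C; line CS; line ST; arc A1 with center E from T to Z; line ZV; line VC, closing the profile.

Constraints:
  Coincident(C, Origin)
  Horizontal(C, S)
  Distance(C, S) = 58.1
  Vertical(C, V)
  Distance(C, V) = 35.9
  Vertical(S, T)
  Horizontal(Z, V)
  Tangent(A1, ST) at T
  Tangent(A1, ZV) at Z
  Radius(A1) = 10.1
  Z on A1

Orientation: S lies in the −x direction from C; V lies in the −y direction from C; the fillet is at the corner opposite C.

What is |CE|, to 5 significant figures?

54.494

C and V share the same x with |CV| = 35.9 and V on the −y side, so V = (0.0000, -35.900). The virtual corner opposite C is at (-58.100, -35.900). Since A1 is tangent to ST there, ET ⟂ ST and since A1 is tangent to ZV there, EZ ⟂ ZV, with radius 10.1, so the center E sits 10.1 in from both sides at E = (-48.000, -25.800). Then |CE| = |E − C| = 54.494.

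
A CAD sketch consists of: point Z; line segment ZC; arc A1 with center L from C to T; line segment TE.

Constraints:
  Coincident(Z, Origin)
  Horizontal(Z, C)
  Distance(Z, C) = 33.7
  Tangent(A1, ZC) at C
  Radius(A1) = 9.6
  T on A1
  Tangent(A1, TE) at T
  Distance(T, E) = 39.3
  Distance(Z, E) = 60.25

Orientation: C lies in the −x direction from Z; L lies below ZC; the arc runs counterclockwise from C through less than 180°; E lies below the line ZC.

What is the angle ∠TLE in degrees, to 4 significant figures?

76.27°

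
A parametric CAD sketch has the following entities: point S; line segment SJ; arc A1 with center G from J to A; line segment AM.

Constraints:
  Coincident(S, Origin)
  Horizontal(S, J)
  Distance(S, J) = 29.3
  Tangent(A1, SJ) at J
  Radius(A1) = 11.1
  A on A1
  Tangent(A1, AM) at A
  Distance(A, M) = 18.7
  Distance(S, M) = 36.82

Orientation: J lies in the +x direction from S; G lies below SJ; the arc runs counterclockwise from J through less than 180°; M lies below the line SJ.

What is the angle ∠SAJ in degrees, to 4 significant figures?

98.32°

Checks: ∠(GJ, JS) = 90.00° ✓; |GJ| = 11.10 ✓; |GA| = 11.10 ✓; ∠(GA, AM) = 90.00° ✓; |AM| = 18.70 ✓; |SM| = 36.82 ✓.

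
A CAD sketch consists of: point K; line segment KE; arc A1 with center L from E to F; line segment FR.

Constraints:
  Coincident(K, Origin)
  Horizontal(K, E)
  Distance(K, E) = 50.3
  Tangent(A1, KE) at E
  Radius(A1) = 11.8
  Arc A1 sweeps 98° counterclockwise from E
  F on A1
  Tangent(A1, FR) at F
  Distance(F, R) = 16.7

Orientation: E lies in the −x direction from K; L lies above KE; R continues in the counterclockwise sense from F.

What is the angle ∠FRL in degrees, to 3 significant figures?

35.2°

K is at the origin; KE is horizontal with |KE| = 50.3 and E on the −x side, so E = (-50.3, 0.00). Tangency of A1 to KE means the radius LE is perpendicular to KE, so L = E + (0, 11.8) = (-50.3, 11.8). On A1, E sits at bearing -90° from L; a 98° counterclockwise sweep puts F at bearing 8°, so F = L + 11.8·(cos 8°, sin 8°) = (-38.6, 13.4). Tangency of A1 to FR means the radius LF is perpendicular to FR, so FR runs along (−sin 8°, cos 8°); with |FR| = 16.7, R = (-40.9, 30.0). Then cos ∠FRL = RF·RL / (|RF||RL|), giving 35.2°.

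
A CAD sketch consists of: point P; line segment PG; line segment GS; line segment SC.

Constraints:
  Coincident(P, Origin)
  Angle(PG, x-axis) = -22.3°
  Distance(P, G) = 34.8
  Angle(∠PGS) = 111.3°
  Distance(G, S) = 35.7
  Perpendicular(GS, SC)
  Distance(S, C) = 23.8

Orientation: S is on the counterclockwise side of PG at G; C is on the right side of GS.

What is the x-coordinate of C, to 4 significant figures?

74.05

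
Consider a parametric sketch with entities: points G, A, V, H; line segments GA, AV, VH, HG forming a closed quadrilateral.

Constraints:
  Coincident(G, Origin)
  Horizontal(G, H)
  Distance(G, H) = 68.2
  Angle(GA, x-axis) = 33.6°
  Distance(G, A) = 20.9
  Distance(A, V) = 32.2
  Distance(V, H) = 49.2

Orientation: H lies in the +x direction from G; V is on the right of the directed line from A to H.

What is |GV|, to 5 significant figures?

30.759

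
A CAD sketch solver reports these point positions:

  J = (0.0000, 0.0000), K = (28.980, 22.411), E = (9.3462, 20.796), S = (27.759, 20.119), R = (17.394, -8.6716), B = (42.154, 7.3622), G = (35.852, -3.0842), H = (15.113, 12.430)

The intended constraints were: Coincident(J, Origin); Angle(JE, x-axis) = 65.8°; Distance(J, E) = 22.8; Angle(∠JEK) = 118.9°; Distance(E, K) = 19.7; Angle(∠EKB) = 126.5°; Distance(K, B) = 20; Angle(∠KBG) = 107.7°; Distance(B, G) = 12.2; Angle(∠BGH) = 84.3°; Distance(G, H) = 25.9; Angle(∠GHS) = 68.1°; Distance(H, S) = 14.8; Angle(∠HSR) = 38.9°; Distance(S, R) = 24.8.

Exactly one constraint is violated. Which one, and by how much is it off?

Distance(S, R) = 24.8 — off by 5.80.

J = (0.00, 0.00) ✓; JE at 65.80° ✓; |JE| = 22.80 ✓; ∠JEK = 118.9° ✓; |EK| = 19.70 ✓; ∠EKB = 126.5° ✓; |KB| = 20.00 ✓; ∠KBG = 107.7° ✓; |BG| = 12.20 ✓; ∠BGH = 84.30° ✓; |GH| = 25.90 ✓; ∠GHS = 68.10° ✓; |HS| = 14.80 ✓; ∠HSR = 38.90° ✓; |SR| = 30.60 ✗.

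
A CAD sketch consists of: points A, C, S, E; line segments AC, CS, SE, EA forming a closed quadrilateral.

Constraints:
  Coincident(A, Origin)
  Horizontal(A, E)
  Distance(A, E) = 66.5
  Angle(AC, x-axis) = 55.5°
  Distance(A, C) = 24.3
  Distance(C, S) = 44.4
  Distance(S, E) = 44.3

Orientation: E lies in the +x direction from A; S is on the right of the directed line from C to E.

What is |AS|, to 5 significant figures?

35.659

Checks: |CS| = 44.40 ✓; |SE| = 44.30 ✓.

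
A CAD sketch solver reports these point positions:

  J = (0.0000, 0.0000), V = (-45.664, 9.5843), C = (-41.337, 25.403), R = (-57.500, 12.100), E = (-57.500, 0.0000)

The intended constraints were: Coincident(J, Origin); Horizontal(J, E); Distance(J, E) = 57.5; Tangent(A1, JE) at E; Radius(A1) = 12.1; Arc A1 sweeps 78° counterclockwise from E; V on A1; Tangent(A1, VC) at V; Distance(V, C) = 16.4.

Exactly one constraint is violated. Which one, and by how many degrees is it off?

Tangent(A1, VC) at V — off by 3.30°.

J = (0.00, 0.00) ✓; J.y = 0.00, E.y = 0.00 ✓; |JE| = 57.50 ✓; ∠(RE, EJ) = 90.00° ✓; |RE| = 12.10 ✓; bearing(R→V) − bearing(R→E) = 78.00° ✓; |RV| = 12.10 ✓; ∠(RV, VC) = 93.30° ✗; |VC| = 16.40 ✓.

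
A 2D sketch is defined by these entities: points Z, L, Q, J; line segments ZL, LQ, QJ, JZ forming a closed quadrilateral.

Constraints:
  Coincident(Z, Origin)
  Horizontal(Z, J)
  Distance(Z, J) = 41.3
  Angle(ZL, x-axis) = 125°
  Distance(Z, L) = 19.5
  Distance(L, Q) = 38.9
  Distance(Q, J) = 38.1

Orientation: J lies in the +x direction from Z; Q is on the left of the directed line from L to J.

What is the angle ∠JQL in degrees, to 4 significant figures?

90.87°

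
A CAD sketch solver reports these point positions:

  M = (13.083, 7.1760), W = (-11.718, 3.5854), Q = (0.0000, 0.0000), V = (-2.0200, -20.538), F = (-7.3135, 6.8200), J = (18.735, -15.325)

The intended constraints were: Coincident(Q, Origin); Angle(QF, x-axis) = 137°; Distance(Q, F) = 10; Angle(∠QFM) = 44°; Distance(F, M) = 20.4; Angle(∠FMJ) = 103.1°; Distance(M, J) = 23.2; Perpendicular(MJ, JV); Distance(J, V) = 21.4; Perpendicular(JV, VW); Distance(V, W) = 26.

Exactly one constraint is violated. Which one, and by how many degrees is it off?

Perpendicular(JV, VW) — off by 7.80°.

Q = (0.00, 0.00) ✓; QF at 137.0° ✓; |QF| = 10.00 ✓; ∠QFM = 44.00° ✓; |FM| = 20.40 ✓; ∠FMJ = 103.1° ✓; |MJ| = 23.20 ✓; ∠(MJ, JV) = 90.00° ✓; |JV| = 21.40 ✓; ∠(JV, VW) = 82.20° ✗; |VW| = 26.00 ✓.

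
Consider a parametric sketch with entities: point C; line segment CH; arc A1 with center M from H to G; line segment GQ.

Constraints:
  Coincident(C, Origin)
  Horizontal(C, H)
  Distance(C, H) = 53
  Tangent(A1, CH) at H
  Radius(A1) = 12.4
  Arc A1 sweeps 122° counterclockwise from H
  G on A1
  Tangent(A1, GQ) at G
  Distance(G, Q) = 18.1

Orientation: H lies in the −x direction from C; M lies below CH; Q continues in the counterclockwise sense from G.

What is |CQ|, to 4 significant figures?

63.92

C is at the origin; C and H share the same y with |CH| = 53.0 and H on the −x side, so H = (-53.00, 0.000). Tangency of A1 to CH means the radius MH is perpendicular to CH, so M = H + (0, -12.4) = (-53.00, -12.40). On A1, H sits at bearing 90° from M; a 122° counterclockwise sweep puts G at bearing 212°, so G = M + 12.4·(cos 212°, sin 212°) = (-63.52, -18.97). A1 meets GQ tangentially, so MG is at right angles to GQ, so GQ runs along (−sin 212°, cos 212°); with |GQ| = 18.1, Q = (-53.92, -34.32). Then |CQ| = |Q − C| = 63.92.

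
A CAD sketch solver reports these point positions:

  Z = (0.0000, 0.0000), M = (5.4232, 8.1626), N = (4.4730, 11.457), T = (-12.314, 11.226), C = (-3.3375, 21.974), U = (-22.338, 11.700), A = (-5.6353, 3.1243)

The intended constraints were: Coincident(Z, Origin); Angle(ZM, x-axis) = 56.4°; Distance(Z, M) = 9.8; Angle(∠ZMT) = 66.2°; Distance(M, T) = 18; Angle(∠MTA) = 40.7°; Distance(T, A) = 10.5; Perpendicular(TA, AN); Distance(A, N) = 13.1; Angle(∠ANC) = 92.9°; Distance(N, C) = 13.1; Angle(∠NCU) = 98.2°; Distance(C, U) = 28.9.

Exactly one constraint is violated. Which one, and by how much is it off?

Distance(C, U) = 28.9 — off by 7.30.

Z = (0.00, 0.00) ✓; ZM at 56.40° ✓; |ZM| = 9.800 ✓; ∠ZMT = 66.20° ✓; |MT| = 18.00 ✓; ∠MTA = 40.70° ✓; |TA| = 10.50 ✓; ∠(TA, AN) = 90.00° ✓; |AN| = 13.10 ✓; ∠ANC = 92.90° ✓; |NC| = 13.10 ✓; ∠NCU = 98.20° ✓; |CU| = 21.60 ✗.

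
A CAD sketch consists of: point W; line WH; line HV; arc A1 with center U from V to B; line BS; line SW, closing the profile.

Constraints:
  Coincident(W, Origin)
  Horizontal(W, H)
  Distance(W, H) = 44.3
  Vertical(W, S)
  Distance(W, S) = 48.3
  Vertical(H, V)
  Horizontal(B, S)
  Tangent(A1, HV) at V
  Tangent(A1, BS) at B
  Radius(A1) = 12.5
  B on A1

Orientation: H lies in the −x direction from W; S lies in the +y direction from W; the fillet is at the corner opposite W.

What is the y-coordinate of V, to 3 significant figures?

35.8

W is at the origin; W and H share the same y with |WH| = 44.3 and H on the −x side, so H = (-44.3, 0.00). WS is vertical with |WS| = 48.3 and S on the +y side, so S = (0.00, 48.3). The virtual corner opposite W is at (-44.3, 48.3). Since A1 is tangent to HV there, UV ⟂ HV and A1 meets BS tangentially, so UB is at right angles to BS, with radius 12.5, so the center U sits 12.5 in from both sides at U = (-31.8, 35.8). That places the tangent points at V = (-44.3, 35.8) on HV and B = (-31.8, 48.3) on BS. So V.y = 35.8.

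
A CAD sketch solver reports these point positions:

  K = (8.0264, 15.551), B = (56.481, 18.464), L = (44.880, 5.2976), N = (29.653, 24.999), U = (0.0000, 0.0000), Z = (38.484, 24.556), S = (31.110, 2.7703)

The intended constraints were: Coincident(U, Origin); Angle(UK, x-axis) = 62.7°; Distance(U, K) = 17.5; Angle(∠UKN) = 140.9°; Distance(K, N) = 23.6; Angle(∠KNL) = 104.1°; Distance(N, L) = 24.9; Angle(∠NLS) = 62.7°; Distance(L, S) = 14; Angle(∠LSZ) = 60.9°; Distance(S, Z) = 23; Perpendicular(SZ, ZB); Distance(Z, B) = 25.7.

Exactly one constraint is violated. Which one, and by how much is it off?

Distance(Z, B) = 25.7 — off by 6.70.

U = (0.00, 0.00) ✓; UK at 62.70° ✓; |UK| = 17.50 ✓; ∠UKN = 140.9° ✓; |KN| = 23.60 ✓; ∠KNL = 104.1° ✓; |NL| = 24.90 ✓; ∠NLS = 62.70° ✓; |LS| = 14.00 ✓; ∠LSZ = 60.90° ✓; |SZ| = 23.00 ✓; ∠(SZ, ZB) = 90.00° ✓; |ZB| = 19.00 ✗.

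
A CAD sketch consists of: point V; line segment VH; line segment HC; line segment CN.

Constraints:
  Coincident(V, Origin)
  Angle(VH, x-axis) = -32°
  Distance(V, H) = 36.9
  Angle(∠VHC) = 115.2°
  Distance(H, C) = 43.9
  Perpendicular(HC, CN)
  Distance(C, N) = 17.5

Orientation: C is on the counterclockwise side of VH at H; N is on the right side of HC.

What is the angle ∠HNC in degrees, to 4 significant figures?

68.27°

V is at the origin; VH runs at -32.0° with length 36.9, so H = 36.9·(cos -32.0°, sin -32.0°) = (31.29, -19.55). ∠VHC = 115.2°, so HC runs at -32.0° + (180° − 115.2°) = 32.80° from the x-axis; with |HC| = 43.9, C = H + 43.9·(cos 32.80°, sin 32.80°) = (68.19, 4.227). HC ⟂ CN; with |CN| = 17.5 on the right of HC, N = C + 17.5·(0.5417, -0.8406) = (77.67, -10.48). Then cos ∠HNC = NH·NC / (|NH||NC|), giving 68.27°.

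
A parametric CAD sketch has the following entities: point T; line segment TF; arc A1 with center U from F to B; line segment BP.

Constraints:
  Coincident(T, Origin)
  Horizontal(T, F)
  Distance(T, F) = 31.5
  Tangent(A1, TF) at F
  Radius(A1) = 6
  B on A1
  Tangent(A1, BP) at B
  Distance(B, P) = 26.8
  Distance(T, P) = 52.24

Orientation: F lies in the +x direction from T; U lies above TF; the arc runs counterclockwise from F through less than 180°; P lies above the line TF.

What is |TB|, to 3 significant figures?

37.8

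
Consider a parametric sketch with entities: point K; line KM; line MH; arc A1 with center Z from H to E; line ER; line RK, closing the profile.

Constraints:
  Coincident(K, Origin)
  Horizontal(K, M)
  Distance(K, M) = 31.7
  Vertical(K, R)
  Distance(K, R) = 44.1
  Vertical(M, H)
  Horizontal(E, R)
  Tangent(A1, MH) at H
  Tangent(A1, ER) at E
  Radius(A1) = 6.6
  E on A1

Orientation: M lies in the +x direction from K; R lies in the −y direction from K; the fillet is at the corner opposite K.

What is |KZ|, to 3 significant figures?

45.1

K is at the origin; KM is horizontal with |KM| = 31.7 and M on the +x side, so M = (31.7, 0.00). KR is vertical with |KR| = 44.1 and R on the −y side, so R = (0.00, -44.1). The virtual corner opposite K is at (31.7, -44.1). A1 meets MH tangentially, so ZH is at right angles to MH and tangency of A1 to ER means the radius ZE is perpendicular to ER, with radius 6.6, so the center Z sits 6.6 in from both sides at Z = (25.1, -37.5). Then |KZ| = |Z − K| = 45.1.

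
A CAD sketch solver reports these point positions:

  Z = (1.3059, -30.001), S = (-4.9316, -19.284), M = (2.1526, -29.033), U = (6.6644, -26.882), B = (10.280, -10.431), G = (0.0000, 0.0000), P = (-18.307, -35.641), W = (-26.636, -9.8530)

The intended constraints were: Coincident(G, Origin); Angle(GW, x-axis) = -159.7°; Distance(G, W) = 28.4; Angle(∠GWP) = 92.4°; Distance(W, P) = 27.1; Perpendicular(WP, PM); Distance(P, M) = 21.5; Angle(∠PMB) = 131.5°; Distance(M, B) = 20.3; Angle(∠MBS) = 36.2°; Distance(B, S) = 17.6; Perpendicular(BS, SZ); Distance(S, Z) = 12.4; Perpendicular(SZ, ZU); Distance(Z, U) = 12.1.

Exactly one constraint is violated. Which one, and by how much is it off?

Distance(Z, U) = 12.1 — off by 5.90.

G = (0.00, 0.00) ✓; GW at -159.7° ✓; |GW| = 28.40 ✓; ∠GWP = 92.40° ✓; |WP| = 27.10 ✓; ∠(WP, PM) = 90.00° ✓; |PM| = 21.50 ✓; ∠PMB = 131.5° ✓; |MB| = 20.30 ✓; ∠MBS = 36.20° ✓; |BS| = 17.60 ✓; ∠(BS, SZ) = 90.00° ✓; |SZ| = 12.40 ✓; ∠(SZ, ZU) = 90.00° ✓; |ZU| = 6.200 ✗.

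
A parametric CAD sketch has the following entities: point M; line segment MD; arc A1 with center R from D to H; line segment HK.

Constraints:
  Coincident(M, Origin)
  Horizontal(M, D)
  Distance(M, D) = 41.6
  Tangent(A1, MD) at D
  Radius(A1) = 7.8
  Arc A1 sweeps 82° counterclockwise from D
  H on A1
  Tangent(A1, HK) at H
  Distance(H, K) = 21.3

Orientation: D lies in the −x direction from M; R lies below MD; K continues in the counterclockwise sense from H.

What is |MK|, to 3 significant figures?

59.2

M is at the origin; M and D share the same y with |MD| = 41.6 and D on the −x side, so D = (-41.6, 0.00). Tangency of A1 to MD means the radius RD is perpendicular to MD, so R = D + (0, -7.8) = (-41.6, -7.80). On A1, D sits at bearing 90° from R; an 82° counterclockwise sweep puts H at bearing 172°, so H = R + 7.8·(cos 172°, sin 172°) = (-49.3, -6.71). The tangent condition forces RH to be normal to HK, so HK runs along (−sin 172°, cos 172°); with |HK| = 21.3, K = (-52.3, -27.8). Then |MK| = |K − M| = 59.2.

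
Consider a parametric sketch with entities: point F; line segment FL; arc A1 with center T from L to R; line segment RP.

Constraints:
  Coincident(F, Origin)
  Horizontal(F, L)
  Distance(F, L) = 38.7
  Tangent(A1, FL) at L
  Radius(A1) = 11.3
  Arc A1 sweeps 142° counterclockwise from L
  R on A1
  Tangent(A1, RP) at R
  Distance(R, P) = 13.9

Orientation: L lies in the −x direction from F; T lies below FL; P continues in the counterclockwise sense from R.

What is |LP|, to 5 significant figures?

29.039

F is at the origin; F and L share the same y with |FL| = 38.7 and L on the −x side, so L = (-38.700, 0.0000). A1 meets FL tangentially, so TL is at right angles to FL, so T = L + (0, -11.3) = (-38.700, -11.300). On A1, L sits at bearing 90° from T; a 142° counterclockwise sweep puts R at bearing 232°, so R = T + 11.3·(cos 232°, sin 232°) = (-45.657, -20.205). The tangent condition forces TR to be normal to RP, so RP runs along (−sin 232°, cos 232°); with |RP| = 13.9, P = (-34.704, -28.762). Then |LP| = |P − L| = 29.039.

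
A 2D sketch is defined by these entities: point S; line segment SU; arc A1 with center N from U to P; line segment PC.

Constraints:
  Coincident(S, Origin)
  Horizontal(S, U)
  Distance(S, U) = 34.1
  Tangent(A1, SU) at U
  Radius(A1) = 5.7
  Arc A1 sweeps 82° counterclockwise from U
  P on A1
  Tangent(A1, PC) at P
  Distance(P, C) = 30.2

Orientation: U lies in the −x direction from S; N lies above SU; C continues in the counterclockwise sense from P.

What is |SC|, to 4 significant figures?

42.43

S is at the origin; S and U share the same y with |SU| = 34.1 and U on the −x side, so U = (-34.10, 0.000). The tangent condition forces NU to be normal to SU, so N = U + (0, 5.7) = (-34.10, 5.700). On A1, U sits at bearing -90° from N; an 82° counterclockwise sweep puts P at bearing -8°, so P = N + 5.7·(cos -8°, sin -8°) = (-28.46, 4.907). Since A1 is tangent to PC there, NP ⟂ PC, so PC runs along (−sin -8°, cos -8°); with |PC| = 30.2, C = (-24.25, 34.81). Then |SC| = |C − S| = 42.43.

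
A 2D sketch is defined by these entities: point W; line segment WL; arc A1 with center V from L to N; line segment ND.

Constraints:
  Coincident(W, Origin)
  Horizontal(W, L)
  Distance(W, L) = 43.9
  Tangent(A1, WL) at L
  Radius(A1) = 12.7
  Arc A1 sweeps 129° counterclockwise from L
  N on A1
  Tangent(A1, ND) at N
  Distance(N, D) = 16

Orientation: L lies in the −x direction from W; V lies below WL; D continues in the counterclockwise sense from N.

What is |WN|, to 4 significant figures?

57.61

Tangency of A1 to WL means the radius VL is perpendicular to WL, so V = L + (0, -12.7) = (-43.90, -12.70). On A1, L sits at bearing 90° from V; a 129° counterclockwise sweep puts N at bearing 219°, so N = V + 12.7·(cos 219°, sin 219°) = (-53.77, -20.69). Then |WN| = |N − W| = 57.61.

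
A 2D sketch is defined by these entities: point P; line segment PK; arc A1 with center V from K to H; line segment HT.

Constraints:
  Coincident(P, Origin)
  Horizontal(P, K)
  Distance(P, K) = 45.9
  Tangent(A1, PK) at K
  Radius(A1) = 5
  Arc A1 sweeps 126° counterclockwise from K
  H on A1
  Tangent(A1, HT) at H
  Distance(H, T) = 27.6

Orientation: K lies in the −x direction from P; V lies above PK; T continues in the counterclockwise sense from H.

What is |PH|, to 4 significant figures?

42.60

The tangent condition forces VK to be normal to PK, so V = K + (0, 5) = (-45.90, 5.000). On A1, K sits at bearing -90° from V; a 126° counterclockwise sweep puts H at bearing 36°, so H = V + 5.0·(cos 36°, sin 36°) = (-41.85, 7.939). Then |PH| = |H − P| = 42.60.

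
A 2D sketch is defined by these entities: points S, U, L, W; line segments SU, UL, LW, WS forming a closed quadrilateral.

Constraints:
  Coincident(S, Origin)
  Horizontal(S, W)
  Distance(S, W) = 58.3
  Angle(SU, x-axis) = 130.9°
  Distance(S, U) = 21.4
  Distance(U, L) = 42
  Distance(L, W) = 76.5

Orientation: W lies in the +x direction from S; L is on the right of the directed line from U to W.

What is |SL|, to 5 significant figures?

29.237

Checks: |UL| = 42.00 ✓; |LW| = 76.50 ✓.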